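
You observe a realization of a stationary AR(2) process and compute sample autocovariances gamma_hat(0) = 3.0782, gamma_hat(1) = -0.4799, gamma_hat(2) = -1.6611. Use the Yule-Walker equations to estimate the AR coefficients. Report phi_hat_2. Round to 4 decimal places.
\hat\phi_{2} = -0.5780

The Yule-Walker equations for an AR(p) process read, in matrix form,
  Gamma_p phi = r_p,   with   (Gamma_p)_{ij} = gamma(|i - j|),
                       (r_p)_i = gamma(i),   i,j = 1..p.
Substitute the sample gammas (Toeplitz matrix and right-hand side of size 2):
  Gamma_p = [[3.0782, -0.4799], [-0.4799, 3.0782]]
  r_p     = [-0.4799, -1.6611]
Written out:
  3.0782 phi_1 - 0.4799 phi_2 = -0.4799
  -0.4799 phi_1 + 3.0782 phi_2 = -1.6611
Solve by Cramer's rule:
  det = gamma(0)^2 - gamma(1)^2 = (3.0782)^2 - (-0.4799)^2 = 9.47531524 - 0.23030401 = 9.24501123
  phi_hat_1 = [gamma(1) gamma(0) - gamma(1) gamma(2)] / det = [(-0.4799)(3.0782) - (-0.4799)(-1.6611)] / 9.24501123 = -2.27439007 / 9.24501123 = -0.246
  phi_hat_2 = [gamma(0) gamma(2) - gamma(1)^2] / det = [(3.0782)(-1.6611) - (-0.4799)^2] / 9.24501123 = -5.34350203 / 9.24501123 = -0.578
So phi_hat = [-0.2460, -0.5780].
Therefore phi_hat_2 = -0.5780.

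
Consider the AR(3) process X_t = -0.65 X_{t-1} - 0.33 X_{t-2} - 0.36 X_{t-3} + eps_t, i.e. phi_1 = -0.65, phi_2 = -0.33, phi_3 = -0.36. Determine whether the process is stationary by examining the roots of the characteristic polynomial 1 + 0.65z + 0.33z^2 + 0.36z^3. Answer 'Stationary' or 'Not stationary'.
\text{Stationary}

The AR(p) characteristic polynomial is P(z) = 1 + 0.65z + 0.33z^2 + 0.36z^3.
Stationarity requires all roots to lie outside the unit circle, i.e. |z| > 1 for every root.
Degree 3: look for a simple real root z0 first, then factor out (1 - z/z0) and solve the remaining quadratic.
Testing z0 = -1.25: P(-1.25) = 1 + (0.65)(-1.25) + (0.33)(-1.25)^2 + (0.36)(-1.25)^3
  = 1 + (-0.8125) + (0.515625) + (-0.703125) = 0.  So z_0 = -1.25 is a root, |z_0| = 1.25.
Divide out the factor (1 + 0.8 z) = (1 - z/z0) (since 1/z0 = -0.8):
  P(z) = (1 + 0.8 z)(1 + (-0.15) z + (0.45) z^2)
  [check: z-coef -0.15 - (-0.8) = 0.65; z^2-coef 0.45 - (-0.8)(-0.15) = 0.33; z^3-coef -(-0.8)(0.45) = 0.36.]
Remaining roots from the quadratic factor 1 + (-0.15) z + (0.45) z^2:
  Set 1 + (-0.15) z + (0.45) z^2 = 0, i.e. a z^2 + b z + c = 0 with a = 0.45, b = -0.15, c = 1.
  Discriminant D = b^2 - 4ac = (-0.15)^2 - 4*(0.45)*1 = 0.0225 - (1.8) = -1.7775.
  D < 0, so the roots are the complex-conjugate pair z = (-b +/- i sqrt(-D)) / (2a) = 0.1667 +/- 1.4814i.
  For a conjugate pair |z|^2 = z * conj(z) = (product of roots) = c/a = 1/(0.45) = 2.222222, so |z| = sqrt(2.222222) = 1.4907 for both roots.
Moduli of all roots: 1.2500, 1.4907, 1.4907.
All moduli strictly greater than 1? Yes.
Verdict: Stationary.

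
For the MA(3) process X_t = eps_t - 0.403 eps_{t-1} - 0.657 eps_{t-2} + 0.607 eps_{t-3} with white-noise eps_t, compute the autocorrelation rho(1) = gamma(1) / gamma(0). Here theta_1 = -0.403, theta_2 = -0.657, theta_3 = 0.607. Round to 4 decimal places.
\rho(1) = -0.2736

For an MA(q) process with theta_0 = 1, the autocovariance is
  gamma(k) = sigma^2 * sum_{i=0..q-k} theta_i * theta_{i+k},
and rho(k) = gamma(k) / gamma(0). Sigma^2 cancels.
  numerator   = (1)*(-0.403) + (-0.403)*(-0.657) + (-0.657)*(0.607) = -0.537028.
  denominator = (1)^2 + (-0.403)^2 + (-0.657)^2 + (0.607)^2 = 1.962507.
  rho(1) = -0.537028 / 1.962507 = -0.2736.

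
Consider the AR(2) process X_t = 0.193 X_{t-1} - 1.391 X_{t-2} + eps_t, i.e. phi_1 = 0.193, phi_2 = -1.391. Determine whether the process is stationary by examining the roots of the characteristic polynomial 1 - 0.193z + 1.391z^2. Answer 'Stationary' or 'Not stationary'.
\text{Not stationary}

The AR(p) characteristic polynomial is P(z) = 1 - 0.193z + 1.391z^2.
Stationarity requires all roots to lie outside the unit circle, i.e. |z| > 1 for every root.
Set 1 + (-0.193) z + (1.391) z^2 = 0, i.e. a z^2 + b z + c = 0 with a = 1.391, b = -0.193, c = 1.
Discriminant D = b^2 - 4ac = (-0.193)^2 - 4*(1.391)*1 = 0.037249 - (5.564) = -5.526751.
D < 0, so the roots are the complex-conjugate pair z = (-b +/- i sqrt(-D)) / (2a) = 0.0694 +/- 0.845i.
For a conjugate pair |z|^2 = z * conj(z) = (product of roots) = c/a = 1/(1.391) = 0.718907, so |z| = sqrt(0.718907) = 0.8479 for both roots.
Moduli of all roots: 0.8479, 0.8479.
All moduli strictly greater than 1? No.
Verdict: Not stationary.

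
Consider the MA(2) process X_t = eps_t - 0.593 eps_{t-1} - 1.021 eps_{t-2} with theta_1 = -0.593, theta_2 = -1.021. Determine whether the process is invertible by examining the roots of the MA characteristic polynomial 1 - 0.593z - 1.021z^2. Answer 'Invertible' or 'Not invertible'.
\text{Not invertible}

The MA(q) characteristic polynomial is P(z) = 1 - 0.593z - 1.021z^2.
Invertibility requires all roots to lie outside the unit circle, i.e. |z| > 1 for every root.
Set 1 + (-0.593) z + (-1.021) z^2 = 0, i.e. a z^2 + b z + c = 0 with a = -1.021, b = -0.593, c = 1.
Discriminant D = b^2 - 4ac = (-0.593)^2 - 4*(-1.021)*1 = 0.351649 - (-4.084) = 4.435649.
D >= 0, so the roots are real: z = (-b +/- sqrt(D)) / (2a) = (0.593 +/- 2.106098) / (-2.042).
  z_1 = (0.593 + 2.106098) / (-2.042) = -1.3218,   |z_1| = 1.3218.
  z_2 = (0.593 - 2.106098) / (-2.042) = 0.741,   |z_2| = 0.741.
Moduli of all roots: 1.3218, 0.7410.
All moduli strictly greater than 1? No.
Verdict: Not invertible.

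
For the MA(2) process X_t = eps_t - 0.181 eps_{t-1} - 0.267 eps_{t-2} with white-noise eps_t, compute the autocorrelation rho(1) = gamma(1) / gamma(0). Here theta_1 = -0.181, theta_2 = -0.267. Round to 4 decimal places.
\rho(1) = -0.1202

For an MA(q) process with theta_0 = 1, the autocovariance is
  gamma(k) = sigma^2 * sum_{i=0..q-k} theta_i * theta_{i+k},
and rho(k) = gamma(k) / gamma(0). Sigma^2 cancels.
  numerator   = (1)*(-0.181) + (-0.181)*(-0.267) = -0.132673.
  denominator = (1)^2 + (-0.181)^2 + (-0.267)^2 = 1.10405.
  rho(1) = -0.132673 / 1.10405 = -0.1202.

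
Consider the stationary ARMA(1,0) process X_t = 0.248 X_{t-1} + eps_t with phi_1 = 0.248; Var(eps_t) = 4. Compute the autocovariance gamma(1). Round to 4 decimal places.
\gamma(1) = 1.0570

Multiply the model equation by X_{t-k} and take expectations. With theta_0 = psi_0 = 1 and psi_j the MA(infinity) weights, this gives
  gamma(k) - sum_i phi_i gamma(k-i) = c_k,
  c_k = sigma^2 * sum_{j=k..q} theta_j psi_{j-k}   (c_k = 0 for k > q),
using gamma(-m) = gamma(m).
Pure AR (q = 0): c_0 = sigma^2 = 4, c_k = 0 for k >= 1.
Equations for k = 0 and k = 1 (AR order 1):
  gamma(0) = phi_1 gamma(1) + c_0
  gamma(1) = phi_1 gamma(0) + c_1
Substituting the second into the first: gamma(0) (1 - phi_1^2) = c_0 + phi_1 c_1, so
  gamma(0) = c_0 / (1 - phi_1^2) = 4 / (1 - (0.248)^2) = 4 / 0.938496 = 4.262139.
  gamma(1) = phi_1 gamma(0) = (0.248)(4.262139) = 1.05701.
Therefore gamma(1) = 1.0570 (to 4 decimal places).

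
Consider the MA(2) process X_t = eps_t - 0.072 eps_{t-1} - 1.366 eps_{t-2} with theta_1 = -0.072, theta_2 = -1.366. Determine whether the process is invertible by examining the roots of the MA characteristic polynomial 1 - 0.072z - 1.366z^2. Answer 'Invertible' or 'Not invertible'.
\text{Not invertible}

The MA(q) characteristic polynomial is P(z) = 1 - 0.072z - 1.366z^2.
Invertibility requires all roots to lie outside the unit circle, i.e. |z| > 1 for every root.
Set 1 + (-0.072) z + (-1.366) z^2 = 0, i.e. a z^2 + b z + c = 0 with a = -1.366, b = -0.072, c = 1.
Discriminant D = b^2 - 4ac = (-0.072)^2 - 4*(-1.366)*1 = 0.005184 - (-5.464) = 5.469184.
D >= 0, so the roots are real: z = (-b +/- sqrt(D)) / (2a) = (0.072 +/- 2.338629) / (-2.732).
  z_1 = (0.072 + 2.338629) / (-2.732) = -0.8824,   |z_1| = 0.8824.
  z_2 = (0.072 - 2.338629) / (-2.732) = 0.8297,   |z_2| = 0.8297.
Moduli of all roots: 0.8824, 0.8297.
All moduli strictly greater than 1? No.
Verdict: Not invertible.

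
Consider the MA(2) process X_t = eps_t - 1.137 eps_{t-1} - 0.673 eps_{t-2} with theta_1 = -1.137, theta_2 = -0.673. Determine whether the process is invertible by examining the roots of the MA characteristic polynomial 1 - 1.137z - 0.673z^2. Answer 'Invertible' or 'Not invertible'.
\text{Not invertible}

The MA(q) characteristic polynomial is P(z) = 1 - 1.137z - 0.673z^2.
Invertibility requires all roots to lie outside the unit circle, i.e. |z| > 1 for every root.
Set 1 + (-1.137) z + (-0.673) z^2 = 0, i.e. a z^2 + b z + c = 0 with a = -0.673, b = -1.137, c = 1.
Discriminant D = b^2 - 4ac = (-1.137)^2 - 4*(-0.673)*1 = 1.292769 - (-2.692) = 3.984769.
D >= 0, so the roots are real: z = (-b +/- sqrt(D)) / (2a) = (1.137 +/- 1.996189) / (-1.346).
  z_1 = (1.137 + 1.996189) / (-1.346) = -2.3278,   |z_1| = 2.3278.
  z_2 = (1.137 - 1.996189) / (-1.346) = 0.6383,   |z_2| = 0.6383.
Moduli of all roots: 2.3278, 0.6383.
All moduli strictly greater than 1? No.
Verdict: Not invertible.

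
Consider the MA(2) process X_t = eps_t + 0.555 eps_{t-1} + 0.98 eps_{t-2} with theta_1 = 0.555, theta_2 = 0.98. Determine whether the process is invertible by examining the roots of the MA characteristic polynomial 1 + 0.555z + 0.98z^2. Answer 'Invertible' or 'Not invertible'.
\text{Invertible}

The MA(q) characteristic polynomial is P(z) = 1 + 0.555z + 0.98z^2.
Invertibility requires all roots to lie outside the unit circle, i.e. |z| > 1 for every root.
Set 1 + (0.555) z + (0.98) z^2 = 0, i.e. a z^2 + b z + c = 0 with a = 0.98, b = 0.555, c = 1.
Discriminant D = b^2 - 4ac = (0.555)^2 - 4*(0.98)*1 = 0.308025 - (3.92) = -3.611975.
D < 0, so the roots are the complex-conjugate pair z = (-b +/- i sqrt(-D)) / (2a) = -0.2832 +/- 0.9697i.
For a conjugate pair |z|^2 = z * conj(z) = (product of roots) = c/a = 1/(0.98) = 1.020408, so |z| = sqrt(1.020408) = 1.0102 for both roots.
Moduli of all roots: 1.0102, 1.0102.
All moduli strictly greater than 1? Yes.
Verdict: Invertible.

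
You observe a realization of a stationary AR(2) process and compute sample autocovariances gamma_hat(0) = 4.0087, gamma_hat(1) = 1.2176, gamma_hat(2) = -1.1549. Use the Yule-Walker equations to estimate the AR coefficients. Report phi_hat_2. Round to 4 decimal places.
\hat\phi_{2} = -0.4190

The Yule-Walker equations for an AR(p) process read, in matrix form,
  Gamma_p phi = r_p,   with   (Gamma_p)_{ij} = gamma(|i - j|),
                       (r_p)_i = gamma(i),   i,j = 1..p.
Substitute the sample gammas (Toeplitz matrix and right-hand side of size 2):
  Gamma_p = [[4.0087, 1.2176], [1.2176, 4.0087]]
  r_p     = [1.2176, -1.1549]
Written out:
  4.0087 phi_1 + 1.2176 phi_2 = 1.2176
  1.2176 phi_1 + 4.0087 phi_2 = -1.1549
Solve by Cramer's rule:
  det = gamma(0)^2 - gamma(1)^2 = (4.0087)^2 - (1.2176)^2 = 16.06967569 - 1.48254976 = 14.58712593
  phi_hat_1 = [gamma(1) gamma(0) - gamma(1) gamma(2)] / det = [(1.2176)(4.0087) - (1.2176)(-1.1549)] / 14.58712593 = 6.28719936 / 14.58712593 = 0.431
  phi_hat_2 = [gamma(0) gamma(2) - gamma(1)^2] / det = [(4.0087)(-1.1549) - (1.2176)^2] / 14.58712593 = -6.11219739 / 14.58712593 = -0.419
So phi_hat = [0.4310, -0.4190].
Therefore phi_hat_2 = -0.4190.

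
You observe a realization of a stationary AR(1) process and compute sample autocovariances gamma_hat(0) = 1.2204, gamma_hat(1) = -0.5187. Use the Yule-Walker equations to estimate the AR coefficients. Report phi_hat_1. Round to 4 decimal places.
\hat\phi_{1} = -0.4250

The Yule-Walker equations for an AR(p) process read, in matrix form,
  Gamma_p phi = r_p,   with   (Gamma_p)_{ij} = gamma(|i - j|),
                       (r_p)_i = gamma(i),   i,j = 1..p.
Substitute the sample gammas (Toeplitz matrix and right-hand side of size 1):
  Gamma_p = [[1.2204]]
  r_p     = [-0.5187]
With p = 1 this is the single equation gamma(0) phi_1 = gamma(1):
  phi_hat_1 = gamma(1) / gamma(0) = -0.5187 / 1.2204 = -0.4250.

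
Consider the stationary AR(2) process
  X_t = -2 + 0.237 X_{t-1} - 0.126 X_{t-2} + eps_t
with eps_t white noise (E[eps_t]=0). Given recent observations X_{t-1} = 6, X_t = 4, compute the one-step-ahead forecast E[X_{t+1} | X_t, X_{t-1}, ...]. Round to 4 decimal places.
E[X_{t+1} \mid \mathcal F_t] = -1.8080

For an AR(p) model X_t = c + sum_i phi_i X_{t-i} + eps_t, the
one-step-ahead conditional mean is
  E[X_{t+1} | X_t, ...] = c + sum_i phi_i X_{t+1-i}.
Substitute known values:
  E[X_{t+1} | ...] = -2 + (0.237) * (4) + (-0.126) * (6)
                   = -1.8080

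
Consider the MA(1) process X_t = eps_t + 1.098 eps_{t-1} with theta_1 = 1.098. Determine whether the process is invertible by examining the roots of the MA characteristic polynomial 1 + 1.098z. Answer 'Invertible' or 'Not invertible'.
\text{Not invertible}

The MA(q) characteristic polynomial is P(z) = 1 + 1.098z.
Invertibility requires all roots to lie outside the unit circle, i.e. |z| > 1 for every root.
This is linear in z: 1 + (1.098) z = 0  =>  z = -1/(1.098) = -0.910747,  |z| = 0.910747.
Moduli of all roots: 0.9107.
All moduli strictly greater than 1? No.
Verdict: Not invertible.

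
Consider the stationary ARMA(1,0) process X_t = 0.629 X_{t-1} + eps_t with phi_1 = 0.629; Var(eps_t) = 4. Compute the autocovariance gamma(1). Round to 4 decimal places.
\gamma(1) = 4.1631

Multiply the model equation by X_{t-k} and take expectations. With theta_0 = psi_0 = 1 and psi_j the MA(infinity) weights, this gives
  gamma(k) - sum_i phi_i gamma(k-i) = c_k,
  c_k = sigma^2 * sum_{j=k..q} theta_j psi_{j-k}   (c_k = 0 for k > q),
using gamma(-m) = gamma(m).
Pure AR (q = 0): c_0 = sigma^2 = 4, c_k = 0 for k >= 1.
Equations for k = 0 and k = 1 (AR order 1):
  gamma(0) = phi_1 gamma(1) + c_0
  gamma(1) = phi_1 gamma(0) + c_1
Substituting the second into the first: gamma(0) (1 - phi_1^2) = c_0 + phi_1 c_1, so
  gamma(0) = c_0 / (1 - phi_1^2) = 4 / (1 - (0.629)^2) = 4 / 0.604359 = 6.618583.
  gamma(1) = phi_1 gamma(0) = (0.629)(6.618583) = 4.163088.
Therefore gamma(1) = 4.1631 (to 4 decimal places).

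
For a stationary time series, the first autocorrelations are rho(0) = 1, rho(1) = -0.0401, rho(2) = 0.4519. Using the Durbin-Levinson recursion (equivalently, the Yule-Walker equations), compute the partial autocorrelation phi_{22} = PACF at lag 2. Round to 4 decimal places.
\phi_{22} = 0.4510

The PACF at lag k is phi_{kk}, the last component of the solution
to the Yule-Walker system G_k phi = r_k where
  (G_k)_{ij} = rho(|i - j|), (r_k)_i = rho(i), i,j = 1..k.
Equivalently, Durbin-Levinson gives phi_{kk} iteratively:
  phi_{11} = rho(1)
  phi_{kk} = [rho(k) - sum_{j=1..k-1} phi_{k-1,j} rho(k-j)]
            / [1 - sum_{j=1..k-1} phi_{k-1,j} rho(j)],
  phi_{k,j} = phi_{k-1,j} - phi_{kk} phi_{k-1,k-j},  j = 1..k-1.
Step k = 1:
  phi_11 = rho(1) = -0.0401.
Step k = 2:
  phi_22 = [rho(2) - phi_11 rho(1)] / [1 - phi_11 rho(1)] = [0.4519 - (-0.0401)(-0.0401)] / [1 - (-0.0401)(-0.0401)]
         = 0.45029199 / 0.99839199 = 0.451.
Therefore phi_{22} = 0.4510.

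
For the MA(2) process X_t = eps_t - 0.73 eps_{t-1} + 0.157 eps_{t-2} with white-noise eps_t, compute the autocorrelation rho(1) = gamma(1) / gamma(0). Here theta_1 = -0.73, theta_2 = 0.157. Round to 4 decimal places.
\rho(1) = -0.5423

For an MA(q) process with theta_0 = 1, the autocovariance is
  gamma(k) = sigma^2 * sum_{i=0..q-k} theta_i * theta_{i+k},
and rho(k) = gamma(k) / gamma(0). Sigma^2 cancels.
  numerator   = (1)*(-0.73) + (-0.73)*(0.157) = -0.84461.
  denominator = (1)^2 + (-0.73)^2 + (0.157)^2 = 1.557549.
  rho(1) = -0.84461 / 1.557549 = -0.5423.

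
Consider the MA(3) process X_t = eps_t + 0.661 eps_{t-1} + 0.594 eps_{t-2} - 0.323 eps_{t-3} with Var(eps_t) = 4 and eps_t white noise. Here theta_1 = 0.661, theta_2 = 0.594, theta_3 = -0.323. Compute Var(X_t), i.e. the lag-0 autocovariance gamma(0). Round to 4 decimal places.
\gamma(0) = 7.5763

For an MA(q) process X_t = eps_t + sum_i theta_i eps_{t-i} with
Var(eps_t) = sigma^2, the variance is
  gamma(0) = sigma^2 * (1 + sum_i theta_i^2).
  sum_i theta_i^2 = (0.661)^2 + (0.594)^2 + (-0.323)^2 = 0.436921 + 0.352836 + 0.104329 = 0.894086.
  gamma(0) = 4 * (1 + 0.894086) = 4 * 1.894086 = 7.576344, which rounds to 7.5763.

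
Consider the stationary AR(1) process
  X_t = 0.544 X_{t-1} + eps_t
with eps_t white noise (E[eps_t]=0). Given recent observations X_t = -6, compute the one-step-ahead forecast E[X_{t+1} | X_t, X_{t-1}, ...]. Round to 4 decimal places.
E[X_{t+1} \mid \mathcal F_t] = -3.2640

For an AR(p) model X_t = c + sum_i phi_i X_{t-i} + eps_t, the
one-step-ahead conditional mean is
  E[X_{t+1} | X_t, ...] = c + sum_i phi_i X_{t+1-i}.
Substitute known values:
  E[X_{t+1} | ...] = (0.544) * (-6)
                   = -3.2640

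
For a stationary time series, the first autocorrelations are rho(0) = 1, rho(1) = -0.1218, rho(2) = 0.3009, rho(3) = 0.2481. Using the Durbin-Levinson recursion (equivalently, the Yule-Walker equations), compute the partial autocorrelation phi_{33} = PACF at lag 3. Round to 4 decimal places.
\phi_{33} = 0.3431

The PACF at lag k is phi_{kk}, the last component of the solution
to the Yule-Walker system G_k phi = r_k where
  (G_k)_{ij} = rho(|i - j|), (r_k)_i = rho(i), i,j = 1..k.
Equivalently, Durbin-Levinson gives phi_{kk} iteratively:
  phi_{11} = rho(1)
  phi_{kk} = [rho(k) - sum_{j=1..k-1} phi_{k-1,j} rho(k-j)]
            / [1 - sum_{j=1..k-1} phi_{k-1,j} rho(j)],
  phi_{k,j} = phi_{k-1,j} - phi_{kk} phi_{k-1,k-j},  j = 1..k-1.
Step k = 1:
  phi_11 = rho(1) = -0.1218.
Step k = 2:
  phi_22 = [rho(2) - phi_11 rho(1)] / [1 - phi_11 rho(1)] = [0.3009 - (-0.1218)(-0.1218)] / [1 - (-0.1218)(-0.1218)]
         = 0.28606476 / 0.98516476 = 0.290373.
  Update: phi_21 = phi_11 - phi_22 phi_11 = -0.1218 - (0.290373)(-0.1218) = -0.086433.
Step k = 3:
  phi_33 = [rho(3) - phi_21 rho(2) - phi_22 rho(1)] / [1 - phi_21 rho(1) - phi_22 rho(2)]
    numerator   = 0.2481 - (-0.086433)(0.3009) - (0.290373)(-0.1218) = 0.30947495
    denominator = 1 - (-0.086433)(-0.1218) - (0.290373)(0.3009) = 0.90209942
  phi_33 = 0.30947495 / 0.90209942 = 0.3431.
Therefore phi_{33} = 0.3431.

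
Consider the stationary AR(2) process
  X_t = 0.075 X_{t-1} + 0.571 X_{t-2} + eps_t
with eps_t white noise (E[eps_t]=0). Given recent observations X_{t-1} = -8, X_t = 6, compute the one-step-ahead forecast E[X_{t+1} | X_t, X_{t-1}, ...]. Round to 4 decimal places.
E[X_{t+1} \mid \mathcal F_t] = -4.1180

For an AR(p) model X_t = c + sum_i phi_i X_{t-i} + eps_t, the
one-step-ahead conditional mean is
  E[X_{t+1} | X_t, ...] = c + sum_i phi_i X_{t+1-i}.
Substitute known values:
  E[X_{t+1} | ...] = (0.075) * (6) + (0.571) * (-8)
                   = -4.1180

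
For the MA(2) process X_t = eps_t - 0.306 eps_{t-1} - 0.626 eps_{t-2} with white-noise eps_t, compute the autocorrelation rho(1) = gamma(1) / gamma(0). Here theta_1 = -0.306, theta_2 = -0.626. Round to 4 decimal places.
\rho(1) = -0.0770

For an MA(q) process with theta_0 = 1, the autocovariance is
  gamma(k) = sigma^2 * sum_{i=0..q-k} theta_i * theta_{i+k},
and rho(k) = gamma(k) / gamma(0). Sigma^2 cancels.
  numerator   = (1)*(-0.306) + (-0.306)*(-0.626) = -0.114444.
  denominator = (1)^2 + (-0.306)^2 + (-0.626)^2 = 1.485512.
  rho(1) = -0.114444 / 1.485512 = -0.0770.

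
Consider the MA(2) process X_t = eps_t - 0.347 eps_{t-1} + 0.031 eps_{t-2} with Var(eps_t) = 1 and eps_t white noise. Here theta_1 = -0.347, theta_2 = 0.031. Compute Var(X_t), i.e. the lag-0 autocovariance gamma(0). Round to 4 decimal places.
\gamma(0) = 1.1214

For an MA(q) process X_t = eps_t + sum_i theta_i eps_{t-i} with
Var(eps_t) = sigma^2, the variance is
  gamma(0) = sigma^2 * (1 + sum_i theta_i^2).
  sum_i theta_i^2 = (-0.347)^2 + (0.031)^2 = 0.120409 + 0.000961 = 0.12137.
  gamma(0) = 1 * (1 + 0.12137) = 1 * 1.12137 = 1.12137, which rounds to 1.1214.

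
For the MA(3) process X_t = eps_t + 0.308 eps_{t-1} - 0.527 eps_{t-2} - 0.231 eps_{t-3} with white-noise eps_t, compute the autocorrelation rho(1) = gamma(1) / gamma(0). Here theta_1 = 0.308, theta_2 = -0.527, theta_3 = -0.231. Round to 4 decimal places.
\rho(1) = 0.1875

For an MA(q) process with theta_0 = 1, the autocovariance is
  gamma(k) = sigma^2 * sum_{i=0..q-k} theta_i * theta_{i+k},
and rho(k) = gamma(k) / gamma(0). Sigma^2 cancels.
  numerator   = (1)*(0.308) + (0.308)*(-0.527) + (-0.527)*(-0.231) = 0.267421.
  denominator = (1)^2 + (0.308)^2 + (-0.527)^2 + (-0.231)^2 = 1.425954.
  rho(1) = 0.267421 / 1.425954 = 0.1875.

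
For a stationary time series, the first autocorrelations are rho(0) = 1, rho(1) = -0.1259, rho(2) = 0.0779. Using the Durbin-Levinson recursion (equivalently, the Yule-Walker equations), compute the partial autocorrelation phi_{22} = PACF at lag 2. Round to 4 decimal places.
\phi_{22} = 0.0630

The PACF at lag k is phi_{kk}, the last component of the solution
to the Yule-Walker system G_k phi = r_k where
  (G_k)_{ij} = rho(|i - j|), (r_k)_i = rho(i), i,j = 1..k.
Equivalently, Durbin-Levinson gives phi_{kk} iteratively:
  phi_{11} = rho(1)
  phi_{kk} = [rho(k) - sum_{j=1..k-1} phi_{k-1,j} rho(k-j)]
            / [1 - sum_{j=1..k-1} phi_{k-1,j} rho(j)],
  phi_{k,j} = phi_{k-1,j} - phi_{kk} phi_{k-1,k-j},  j = 1..k-1.
Step k = 1:
  phi_11 = rho(1) = -0.1259.
Step k = 2:
  phi_22 = [rho(2) - phi_11 rho(1)] / [1 - phi_11 rho(1)] = [0.0779 - (-0.1259)(-0.1259)] / [1 - (-0.1259)(-0.1259)]
         = 0.06204919 / 0.98414919 = 0.063.
Therefore phi_{22} = 0.0630.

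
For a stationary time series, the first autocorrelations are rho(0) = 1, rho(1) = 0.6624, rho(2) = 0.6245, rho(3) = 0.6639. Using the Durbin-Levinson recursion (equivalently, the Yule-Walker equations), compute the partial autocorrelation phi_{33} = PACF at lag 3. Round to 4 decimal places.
\phi_{33} = 0.3360

The PACF at lag k is phi_{kk}, the last component of the solution
to the Yule-Walker system G_k phi = r_k where
  (G_k)_{ij} = rho(|i - j|), (r_k)_i = rho(i), i,j = 1..k.
Equivalently, Durbin-Levinson gives phi_{kk} iteratively:
  phi_{11} = rho(1)
  phi_{kk} = [rho(k) - sum_{j=1..k-1} phi_{k-1,j} rho(k-j)]
            / [1 - sum_{j=1..k-1} phi_{k-1,j} rho(j)],
  phi_{k,j} = phi_{k-1,j} - phi_{kk} phi_{k-1,k-j},  j = 1..k-1.
Step k = 1:
  phi_11 = rho(1) = 0.6624.
Step k = 2:
  phi_22 = [rho(2) - phi_11 rho(1)] / [1 - phi_11 rho(1)] = [0.6245 - (0.6624)(0.6624)] / [1 - (0.6624)(0.6624)]
         = 0.18572624 / 0.56122624 = 0.330929.
  Update: phi_21 = phi_11 - phi_22 phi_11 = 0.6624 - (0.330929)(0.6624) = 0.443192.
Step k = 3:
  phi_33 = [rho(3) - phi_21 rho(2) - phi_22 rho(1)] / [1 - phi_21 rho(1) - phi_22 rho(2)]
    numerator   = 0.6639 - (0.443192)(0.6245) - (0.330929)(0.6624) = 0.16791874
    denominator = 1 - (0.443192)(0.6624) - (0.330929)(0.6245) = 0.49976397
  phi_33 = 0.16791874 / 0.49976397 = 0.336.
Therefore phi_{33} = 0.3360.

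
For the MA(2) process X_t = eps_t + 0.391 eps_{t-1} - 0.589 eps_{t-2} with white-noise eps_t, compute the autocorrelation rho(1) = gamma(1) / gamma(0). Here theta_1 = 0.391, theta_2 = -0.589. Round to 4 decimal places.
\rho(1) = 0.1071

For an MA(q) process with theta_0 = 1, the autocovariance is
  gamma(k) = sigma^2 * sum_{i=0..q-k} theta_i * theta_{i+k},
and rho(k) = gamma(k) / gamma(0). Sigma^2 cancels.
  numerator   = (1)*(0.391) + (0.391)*(-0.589) = 0.160701.
  denominator = (1)^2 + (0.391)^2 + (-0.589)^2 = 1.499802.
  rho(1) = 0.160701 / 1.499802 = 0.1071.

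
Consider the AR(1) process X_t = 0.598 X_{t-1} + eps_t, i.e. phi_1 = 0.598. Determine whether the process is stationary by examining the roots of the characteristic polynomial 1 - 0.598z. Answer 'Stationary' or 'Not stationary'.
\text{Stationary}

The AR(p) characteristic polynomial is P(z) = 1 - 0.598z.
Stationarity requires all roots to lie outside the unit circle, i.e. |z| > 1 for every root.
This is linear in z: 1 + (-0.598) z = 0  =>  z = -1/(-0.598) = 1.672241,  |z| = 1.672241.
Moduli of all roots: 1.6722.
All moduli strictly greater than 1? Yes.
Verdict: Stationary.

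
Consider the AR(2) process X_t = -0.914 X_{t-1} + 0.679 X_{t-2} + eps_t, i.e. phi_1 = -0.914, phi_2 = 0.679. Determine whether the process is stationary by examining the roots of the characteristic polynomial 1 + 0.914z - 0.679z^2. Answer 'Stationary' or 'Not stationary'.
\text{Not stationary}

The AR(p) characteristic polynomial is P(z) = 1 + 0.914z - 0.679z^2.
Stationarity requires all roots to lie outside the unit circle, i.e. |z| > 1 for every root.
Set 1 + (0.914) z + (-0.679) z^2 = 0, i.e. a z^2 + b z + c = 0 with a = -0.679, b = 0.914, c = 1.
Discriminant D = b^2 - 4ac = (0.914)^2 - 4*(-0.679)*1 = 0.835396 - (-2.716) = 3.551396.
D >= 0, so the roots are real: z = (-b +/- sqrt(D)) / (2a) = (-0.914 +/- 1.884515) / (-1.358).
  z_1 = (-0.914 + 1.884515) / (-1.358) = -0.7147,   |z_1| = 0.7147.
  z_2 = (-0.914 - 1.884515) / (-1.358) = 2.0608,   |z_2| = 2.0608.
Moduli of all roots: 0.7147, 2.0608.
All moduli strictly greater than 1? No.
Verdict: Not stationary.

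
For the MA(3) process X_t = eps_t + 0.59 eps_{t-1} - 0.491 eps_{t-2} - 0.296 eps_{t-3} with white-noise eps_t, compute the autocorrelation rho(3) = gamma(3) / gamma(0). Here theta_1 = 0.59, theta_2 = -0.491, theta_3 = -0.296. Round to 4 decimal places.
\rho(3) = -0.1765

For an MA(q) process with theta_0 = 1, the autocovariance is
  gamma(k) = sigma^2 * sum_{i=0..q-k} theta_i * theta_{i+k},
and rho(k) = gamma(k) / gamma(0). Sigma^2 cancels.
  numerator   = (1)*(-0.296) = -0.296.
  denominator = (1)^2 + (0.59)^2 + (-0.491)^2 + (-0.296)^2 = 1.676797.
  rho(3) = -0.296 / 1.676797 = -0.1765.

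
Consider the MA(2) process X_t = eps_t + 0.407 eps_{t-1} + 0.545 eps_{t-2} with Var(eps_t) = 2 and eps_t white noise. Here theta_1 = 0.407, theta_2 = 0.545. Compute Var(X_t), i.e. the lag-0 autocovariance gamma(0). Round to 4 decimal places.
\gamma(0) = 2.9253

For an MA(q) process X_t = eps_t + sum_i theta_i eps_{t-i} with
Var(eps_t) = sigma^2, the variance is
  gamma(0) = sigma^2 * (1 + sum_i theta_i^2).
  sum_i theta_i^2 = (0.407)^2 + (0.545)^2 = 0.165649 + 0.297025 = 0.462674.
  gamma(0) = 2 * (1 + 0.462674) = 2 * 1.462674 = 2.925348, which rounds to 2.9253.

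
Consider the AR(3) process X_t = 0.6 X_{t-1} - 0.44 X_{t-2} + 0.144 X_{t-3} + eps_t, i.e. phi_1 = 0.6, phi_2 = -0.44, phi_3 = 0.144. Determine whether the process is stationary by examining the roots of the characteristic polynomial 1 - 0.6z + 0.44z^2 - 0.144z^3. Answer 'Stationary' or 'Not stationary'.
\text{Stationary}

The AR(p) characteristic polynomial is P(z) = 1 - 0.6z + 0.44z^2 - 0.144z^3.
Stationarity requires all roots to lie outside the unit circle, i.e. |z| > 1 for every root.
Degree 3: look for a simple real root z0 first, then factor out (1 - z/z0) and solve the remaining quadratic.
Testing z0 = 2.5: P(2.5) = 1 + (-0.6)(2.5) + (0.44)(2.5)^2 + (-0.144)(2.5)^3
  = 1 + (-1.5) + (2.75) + (-2.25) = 0.  So z_0 = 2.5 is a root, |z_0| = 2.5.
Divide out the factor (1 - 0.4 z) = (1 - z/z0) (since 1/z0 = 0.4):
  P(z) = (1 - 0.4 z)(1 + (-0.2) z + (0.36) z^2)
  [check: z-coef -0.2 - (0.4) = -0.6; z^2-coef 0.36 - (0.4)(-0.2) = 0.44; z^3-coef -(0.4)(0.36) = -0.144.]
Remaining roots from the quadratic factor 1 + (-0.2) z + (0.36) z^2:
  Set 1 + (-0.2) z + (0.36) z^2 = 0, i.e. a z^2 + b z + c = 0 with a = 0.36, b = -0.2, c = 1.
  Discriminant D = b^2 - 4ac = (-0.2)^2 - 4*(0.36)*1 = 0.04 - (1.44) = -1.4.
  D < 0, so the roots are the complex-conjugate pair z = (-b +/- i sqrt(-D)) / (2a) = 0.2778 +/- 1.6434i.
  For a conjugate pair |z|^2 = z * conj(z) = (product of roots) = c/a = 1/(0.36) = 2.777778, so |z| = sqrt(2.777778) = 1.6667 for both roots.
Moduli of all roots: 2.5000, 1.6667, 1.6667.
All moduli strictly greater than 1? Yes.
Verdict: Stationary.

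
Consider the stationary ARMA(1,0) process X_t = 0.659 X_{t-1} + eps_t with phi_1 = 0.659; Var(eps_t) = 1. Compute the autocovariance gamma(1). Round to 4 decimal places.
\gamma(1) = 1.1649

Multiply the model equation by X_{t-k} and take expectations. With theta_0 = psi_0 = 1 and psi_j the MA(infinity) weights, this gives
  gamma(k) - sum_i phi_i gamma(k-i) = c_k,
  c_k = sigma^2 * sum_{j=k..q} theta_j psi_{j-k}   (c_k = 0 for k > q),
using gamma(-m) = gamma(m).
Pure AR (q = 0): c_0 = sigma^2 = 1, c_k = 0 for k >= 1.
Equations for k = 0 and k = 1 (AR order 1):
  gamma(0) = phi_1 gamma(1) + c_0
  gamma(1) = phi_1 gamma(0) + c_1
Substituting the second into the first: gamma(0) (1 - phi_1^2) = c_0 + phi_1 c_1, so
  gamma(0) = c_0 / (1 - phi_1^2) = 1 / (1 - (0.659)^2) = 1 / 0.565719 = 1.767662.
  gamma(1) = phi_1 gamma(0) = (0.659)(1.767662) = 1.164889.
Therefore gamma(1) = 1.1649 (to 4 decimal places).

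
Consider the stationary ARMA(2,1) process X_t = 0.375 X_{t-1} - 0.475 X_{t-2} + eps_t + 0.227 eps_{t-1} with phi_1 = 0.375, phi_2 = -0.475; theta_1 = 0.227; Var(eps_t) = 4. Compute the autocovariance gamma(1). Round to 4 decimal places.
\gamma(1) = 2.2540

Multiply the model equation by X_{t-k} and take expectations. With theta_0 = psi_0 = 1 and psi_j the MA(infinity) weights, this gives
  gamma(k) - sum_i phi_i gamma(k-i) = c_k,
  c_k = sigma^2 * sum_{j=k..q} theta_j psi_{j-k}   (c_k = 0 for k > q),
using gamma(-m) = gamma(m).
psi-weights needed (psi_j = theta_j + sum_i phi_i psi_{j-i}):
  psi_1 = theta_1 + phi_1 = 0.227 + (0.375) = 0.602
Right-hand sides:
  c_0 = sigma^2 (1 + theta_1 psi_1) = 4 * (1 + (0.227)(0.602)) = 4 * 1.136654 = 4.546616
  c_1 = sigma^2 theta_1 = 4 * (0.227) = 0.908
  c_2 = 0
Equations for k = 0, 1, 2 (AR order 2, c_2 = 0):
  (E0) gamma(0) = phi_1 gamma(1) + phi_2 gamma(2) + c_0
  (E1) gamma(1) = phi_1 gamma(0) + phi_2 gamma(1) + c_1
  (E2) gamma(2) = phi_1 gamma(1) + phi_2 gamma(0)
From (E1): gamma(1) = A gamma(0) + B with
  A = phi_1 / (1 - phi_2) = 0.375 / 1.475 = 0.254237,   B = c_1 / (1 - phi_2) = 0.908 / 1.475 = 0.615593.
Insert (E2) into (E0): gamma(0) (1 - phi_2^2) = phi_1 (1 + phi_2) gamma(1) + c_0.
  phi_1 (1 + phi_2) = (0.375)(0.525) = 0.196875,   1 - phi_2^2 = 0.774375.
Replace gamma(1) by A gamma(0) + B and collect gamma(0):
  gamma(0) [0.774375 - (0.196875)(0.254237)] = (0.196875)(0.615593) + 4.546616
  gamma(0) * 0.724322 = 4.667811
  gamma(0) = 4.667811 / 0.724322 = 6.444386.
  gamma(1) = A gamma(0) + B = (0.254237)(6.444386) + (0.615593) = 2.253996.
Therefore gamma(1) = 2.2540 (to 4 decimal places).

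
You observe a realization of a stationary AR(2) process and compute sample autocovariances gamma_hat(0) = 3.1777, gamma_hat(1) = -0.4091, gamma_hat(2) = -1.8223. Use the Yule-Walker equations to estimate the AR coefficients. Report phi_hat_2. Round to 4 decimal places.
\hat\phi_{2} = -0.6000

The Yule-Walker equations for an AR(p) process read, in matrix form,
  Gamma_p phi = r_p,   with   (Gamma_p)_{ij} = gamma(|i - j|),
                       (r_p)_i = gamma(i),   i,j = 1..p.
Substitute the sample gammas (Toeplitz matrix and right-hand side of size 2):
  Gamma_p = [[3.1777, -0.4091], [-0.4091, 3.1777]]
  r_p     = [-0.4091, -1.8223]
Written out:
  3.1777 phi_1 - 0.4091 phi_2 = -0.4091
  -0.4091 phi_1 + 3.1777 phi_2 = -1.8223
Solve by Cramer's rule:
  det = gamma(0)^2 - gamma(1)^2 = (3.1777)^2 - (-0.4091)^2 = 10.09777729 - 0.16736281 = 9.93041448
  phi_hat_1 = [gamma(1) gamma(0) - gamma(1) gamma(2)] / det = [(-0.4091)(3.1777) - (-0.4091)(-1.8223)] / 9.93041448 = -2.0455 / 9.93041448 = -0.206
  phi_hat_2 = [gamma(0) gamma(2) - gamma(1)^2] / det = [(3.1777)(-1.8223) - (-0.4091)^2] / 9.93041448 = -5.95808552 / 9.93041448 = -0.6
So phi_hat = [-0.2060, -0.6000].
Therefore phi_hat_2 = -0.6000.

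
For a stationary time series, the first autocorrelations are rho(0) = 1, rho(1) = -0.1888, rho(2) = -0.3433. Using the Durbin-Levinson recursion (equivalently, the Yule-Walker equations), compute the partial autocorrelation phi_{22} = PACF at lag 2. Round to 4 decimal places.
\phi_{22} = -0.3930

The PACF at lag k is phi_{kk}, the last component of the solution
to the Yule-Walker system G_k phi = r_k where
  (G_k)_{ij} = rho(|i - j|), (r_k)_i = rho(i), i,j = 1..k.
Equivalently, Durbin-Levinson gives phi_{kk} iteratively:
  phi_{11} = rho(1)
  phi_{kk} = [rho(k) - sum_{j=1..k-1} phi_{k-1,j} rho(k-j)]
            / [1 - sum_{j=1..k-1} phi_{k-1,j} rho(j)],
  phi_{k,j} = phi_{k-1,j} - phi_{kk} phi_{k-1,k-j},  j = 1..k-1.
Step k = 1:
  phi_11 = rho(1) = -0.1888.
Step k = 2:
  phi_22 = [rho(2) - phi_11 rho(1)] / [1 - phi_11 rho(1)] = [-0.3433 - (-0.1888)(-0.1888)] / [1 - (-0.1888)(-0.1888)]
         = -0.37894544 / 0.96435456 = -0.393.
Therefore phi_{22} = -0.3930.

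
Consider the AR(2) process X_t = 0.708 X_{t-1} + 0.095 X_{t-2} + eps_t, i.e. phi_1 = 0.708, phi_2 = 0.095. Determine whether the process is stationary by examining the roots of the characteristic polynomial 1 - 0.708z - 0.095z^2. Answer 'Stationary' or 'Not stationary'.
\text{Stationary}

The AR(p) characteristic polynomial is P(z) = 1 - 0.708z - 0.095z^2.
Stationarity requires all roots to lie outside the unit circle, i.e. |z| > 1 for every root.
Set 1 + (-0.708) z + (-0.095) z^2 = 0, i.e. a z^2 + b z + c = 0 with a = -0.095, b = -0.708, c = 1.
Discriminant D = b^2 - 4ac = (-0.708)^2 - 4*(-0.095)*1 = 0.501264 - (-0.38) = 0.881264.
D >= 0, so the roots are real: z = (-b +/- sqrt(D)) / (2a) = (0.708 +/- 0.938757) / (-0.19).
  z_1 = (0.708 + 0.938757) / (-0.19) = -8.6671,   |z_1| = 8.6671.
  z_2 = (0.708 - 0.938757) / (-0.19) = 1.2145,   |z_2| = 1.2145.
Moduli of all roots: 8.6671, 1.2145.
All moduli strictly greater than 1? Yes.
Verdict: Stationary.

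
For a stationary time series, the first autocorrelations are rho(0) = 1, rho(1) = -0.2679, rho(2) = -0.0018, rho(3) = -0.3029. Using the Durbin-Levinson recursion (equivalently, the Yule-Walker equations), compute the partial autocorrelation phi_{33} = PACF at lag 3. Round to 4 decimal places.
\phi_{33} = -0.3520

The PACF at lag k is phi_{kk}, the last component of the solution
to the Yule-Walker system G_k phi = r_k where
  (G_k)_{ij} = rho(|i - j|), (r_k)_i = rho(i), i,j = 1..k.
Equivalently, Durbin-Levinson gives phi_{kk} iteratively:
  phi_{11} = rho(1)
  phi_{kk} = [rho(k) - sum_{j=1..k-1} phi_{k-1,j} rho(k-j)]
            / [1 - sum_{j=1..k-1} phi_{k-1,j} rho(j)],
  phi_{k,j} = phi_{k-1,j} - phi_{kk} phi_{k-1,k-j},  j = 1..k-1.
Step k = 1:
  phi_11 = rho(1) = -0.2679.
Step k = 2:
  phi_22 = [rho(2) - phi_11 rho(1)] / [1 - phi_11 rho(1)] = [-0.0018 - (-0.2679)(-0.2679)] / [1 - (-0.2679)(-0.2679)]
         = -0.07357041 / 0.92822959 = -0.079259.
  Update: phi_21 = phi_11 - phi_22 phi_11 = -0.2679 - (-0.079259)(-0.2679) = -0.289133.
Step k = 3:
  phi_33 = [rho(3) - phi_21 rho(2) - phi_22 rho(1)] / [1 - phi_21 rho(1) - phi_22 rho(2)]
    numerator   = -0.3029 - (-0.289133)(-0.0018) - (-0.079259)(-0.2679) = -0.32465389
    denominator = 1 - (-0.289133)(-0.2679) - (-0.079259)(-0.0018) = 0.92239848
  phi_33 = -0.32465389 / 0.92239848 = -0.352.
Therefore phi_{33} = -0.3520.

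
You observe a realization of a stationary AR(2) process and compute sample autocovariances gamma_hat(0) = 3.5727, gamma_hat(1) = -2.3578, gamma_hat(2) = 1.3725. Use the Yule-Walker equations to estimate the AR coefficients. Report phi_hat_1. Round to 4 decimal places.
\hat\phi_{1} = -0.7200

The Yule-Walker equations for an AR(p) process read, in matrix form,
  Gamma_p phi = r_p,   with   (Gamma_p)_{ij} = gamma(|i - j|),
                       (r_p)_i = gamma(i),   i,j = 1..p.
Substitute the sample gammas (Toeplitz matrix and right-hand side of size 2):
  Gamma_p = [[3.5727, -2.3578], [-2.3578, 3.5727]]
  r_p     = [-2.3578, 1.3725]
Written out:
  3.5727 phi_1 - 2.3578 phi_2 = -2.3578
  -2.3578 phi_1 + 3.5727 phi_2 = 1.3725
Solve by Cramer's rule:
  det = gamma(0)^2 - gamma(1)^2 = (3.5727)^2 - (-2.3578)^2 = 12.76418529 - 5.55922084 = 7.20496445
  phi_hat_1 = [gamma(1) gamma(0) - gamma(1) gamma(2)] / det = [(-2.3578)(3.5727) - (-2.3578)(1.3725)] / 7.20496445 = -5.18763156 / 7.20496445 = -0.72
  phi_hat_2 = [gamma(0) gamma(2) - gamma(1)^2] / det = [(3.5727)(1.3725) - (-2.3578)^2] / 7.20496445 = -0.65569009 / 7.20496445 = -0.091
So phi_hat = [-0.7200, -0.0910].
Therefore phi_hat_1 = -0.7200.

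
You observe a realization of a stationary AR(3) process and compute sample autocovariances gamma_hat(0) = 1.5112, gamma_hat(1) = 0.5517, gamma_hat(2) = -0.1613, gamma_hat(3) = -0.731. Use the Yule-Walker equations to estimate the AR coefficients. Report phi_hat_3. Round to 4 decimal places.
\hat\phi_{3} = -0.4160

The Yule-Walker equations for an AR(p) process read, in matrix form,
  Gamma_p phi = r_p,   with   (Gamma_p)_{ij} = gamma(|i - j|),
                       (r_p)_i = gamma(i),   i,j = 1..p.
Substitute the sample gammas (Toeplitz matrix and right-hand side of size 3):
  Gamma_p = [[1.5112, 0.5517, -0.1613], [0.5517, 1.5112, 0.5517], [-0.1613, 0.5517, 1.5112]]
  r_p     = [0.5517, -0.1613, -0.731]
Written out (R1..R3):
  (R1) 1.5112 phi_1 + 0.5517 phi_2 - 0.1613 phi_3 = 0.5517
  (R2) 0.5517 phi_1 + 1.5112 phi_2 + 0.5517 phi_3 = -0.1613
  (R3) -0.1613 phi_1 + 0.5517 phi_2 + 1.5112 phi_3 = -0.731
Gaussian elimination:
  R2 <- R2 - (0.5517/1.5112) R1 = R2 - (0.365074) R1:  1.309789 phi_2 + 0.610586 phi_3 = -0.362711
  R3 <- R3 - (-0.1613/1.5112) R1 = R3 - (-0.106736) R1:  0.610586 phi_2 + 1.493983 phi_3 = -0.672114
  R3 <- R3 - (0.610586/1.309789) R2 = R3 - (0.466172) R2:  1.209345 phi_3 = -0.503028
Back-substitution:
  phi_hat_3 = -0.503028 / 1.209345 = -0.41595
  phi_hat_2 = (-0.362711 - (0.610586)(-0.41595)) / 1.309789 = -0.083019
  phi_hat_1 = (0.5517 - (0.5517)(-0.083019) - (-0.1613)(-0.41595)) / 1.5112 = 0.350985
So phi_hat = [0.3510, -0.0830, -0.4160].
Therefore phi_hat_3 = -0.4160.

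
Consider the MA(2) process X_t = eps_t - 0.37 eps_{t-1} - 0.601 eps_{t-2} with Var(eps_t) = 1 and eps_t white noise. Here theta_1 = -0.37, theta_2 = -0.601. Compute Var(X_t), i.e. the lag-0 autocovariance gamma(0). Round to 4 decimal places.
\gamma(0) = 1.4981

For an MA(q) process X_t = eps_t + sum_i theta_i eps_{t-i} with
Var(eps_t) = sigma^2, the variance is
  gamma(0) = sigma^2 * (1 + sum_i theta_i^2).
  sum_i theta_i^2 = (-0.37)^2 + (-0.601)^2 = 0.1369 + 0.361201 = 0.498101.
  gamma(0) = 1 * (1 + 0.498101) = 1 * 1.498101 = 1.498101, which rounds to 1.4981.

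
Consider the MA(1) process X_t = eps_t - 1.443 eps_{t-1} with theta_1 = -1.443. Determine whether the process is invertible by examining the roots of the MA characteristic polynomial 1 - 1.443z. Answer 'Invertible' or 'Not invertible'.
\text{Not invertible}

The MA(q) characteristic polynomial is P(z) = 1 - 1.443z.
Invertibility requires all roots to lie outside the unit circle, i.e. |z| > 1 for every root.
This is linear in z: 1 + (-1.443) z = 0  =>  z = -1/(-1.443) = 0.693001,  |z| = 0.693001.
Moduli of all roots: 0.6930.
All moduli strictly greater than 1? No.
Verdict: Not invertible.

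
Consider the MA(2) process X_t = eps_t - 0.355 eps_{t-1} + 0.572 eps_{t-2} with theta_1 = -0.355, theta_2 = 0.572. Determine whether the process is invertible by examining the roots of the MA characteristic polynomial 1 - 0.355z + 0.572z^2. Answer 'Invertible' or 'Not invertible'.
\text{Invertible}

The MA(q) characteristic polynomial is P(z) = 1 - 0.355z + 0.572z^2.
Invertibility requires all roots to lie outside the unit circle, i.e. |z| > 1 for every root.
Set 1 + (-0.355) z + (0.572) z^2 = 0, i.e. a z^2 + b z + c = 0 with a = 0.572, b = -0.355, c = 1.
Discriminant D = b^2 - 4ac = (-0.355)^2 - 4*(0.572)*1 = 0.126025 - (2.288) = -2.161975.
D < 0, so the roots are the complex-conjugate pair z = (-b +/- i sqrt(-D)) / (2a) = 0.3103 +/- 1.2853i.
For a conjugate pair |z|^2 = z * conj(z) = (product of roots) = c/a = 1/(0.572) = 1.748252, so |z| = sqrt(1.748252) = 1.3222 for both roots.
Moduli of all roots: 1.3222, 1.3222.
All moduli strictly greater than 1? Yes.
Verdict: Invertible.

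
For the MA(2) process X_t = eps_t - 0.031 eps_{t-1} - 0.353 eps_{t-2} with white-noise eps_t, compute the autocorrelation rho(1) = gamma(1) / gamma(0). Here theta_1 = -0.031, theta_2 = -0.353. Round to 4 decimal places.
\rho(1) = -0.0178

For an MA(q) process with theta_0 = 1, the autocovariance is
  gamma(k) = sigma^2 * sum_{i=0..q-k} theta_i * theta_{i+k},
and rho(k) = gamma(k) / gamma(0). Sigma^2 cancels.
  numerator   = (1)*(-0.031) + (-0.031)*(-0.353) = -0.020057.
  denominator = (1)^2 + (-0.031)^2 + (-0.353)^2 = 1.12557.
  rho(1) = -0.020057 / 1.12557 = -0.0178.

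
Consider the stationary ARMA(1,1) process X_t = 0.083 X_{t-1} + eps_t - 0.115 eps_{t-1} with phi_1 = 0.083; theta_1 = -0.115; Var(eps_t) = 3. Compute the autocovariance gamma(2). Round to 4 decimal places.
\gamma(2) = -0.0079

Multiply the model equation by X_{t-k} and take expectations. With theta_0 = psi_0 = 1 and psi_j the MA(infinity) weights, this gives
  gamma(k) - sum_i phi_i gamma(k-i) = c_k,
  c_k = sigma^2 * sum_{j=k..q} theta_j psi_{j-k}   (c_k = 0 for k > q),
using gamma(-m) = gamma(m).
psi-weights needed (psi_j = theta_j + sum_i phi_i psi_{j-i}):
  psi_1 = theta_1 + phi_1 = -0.115 + (0.083) = -0.032
Right-hand sides:
  c_0 = sigma^2 (1 + theta_1 psi_1) = 3 * (1 + (-0.115)(-0.032)) = 3 * 1.00368 = 3.01104
  c_1 = sigma^2 theta_1 = 3 * (-0.115) = -0.345
  c_2 = 0
Equations for k = 0 and k = 1 (AR order 1):
  gamma(0) = phi_1 gamma(1) + c_0
  gamma(1) = phi_1 gamma(0) + c_1
Substituting the second into the first: gamma(0) (1 - phi_1^2) = c_0 + phi_1 c_1, so
  gamma(0) = (c_0 + phi_1 c_1) / (1 - phi_1^2) = (3.01104 + (0.083)(-0.345)) / (1 - (0.083)^2) = 2.982405 / 0.993111 = 3.003093.
  gamma(1) = phi_1 gamma(0) + c_1 = (0.083)(3.003093) + (-0.345) = -0.095743.
For k = 2 (> q): gamma(2) = phi_1 gamma(1) = (0.083)(-0.095743) = -0.007947.
Therefore gamma(2) = -0.0079 (to 4 decimal places).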